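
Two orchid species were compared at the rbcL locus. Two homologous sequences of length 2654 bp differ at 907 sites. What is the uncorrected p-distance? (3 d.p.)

p = 907/2654 = 0.341748… ≈ 0.342 (to 3 d.p.).

0.342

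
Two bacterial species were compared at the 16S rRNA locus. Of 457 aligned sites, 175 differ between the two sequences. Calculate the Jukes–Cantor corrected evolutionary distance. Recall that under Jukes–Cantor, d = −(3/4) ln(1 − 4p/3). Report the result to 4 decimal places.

p = 175/457 ≈ 0.382932.
d = −(3/4) ln(1 − 4p/3) = −0.75 ln(1 − 0.510576) = −0.75 ln(0.489424)
  = −0.75 × (-0.714526) = 0.535895 substitutions/site.

0.5359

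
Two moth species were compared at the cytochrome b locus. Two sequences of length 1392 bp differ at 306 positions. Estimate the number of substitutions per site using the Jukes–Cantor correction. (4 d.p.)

0.2602

p = 306/1392 ≈ 0.219828.
d = −(3/4) ln(1 − 4p/3) = −0.75 ln(1 − 0.293104) = −0.75 ln(0.706896)
  = −0.75 × (-0.346872) = 0.260154 substitutions/site.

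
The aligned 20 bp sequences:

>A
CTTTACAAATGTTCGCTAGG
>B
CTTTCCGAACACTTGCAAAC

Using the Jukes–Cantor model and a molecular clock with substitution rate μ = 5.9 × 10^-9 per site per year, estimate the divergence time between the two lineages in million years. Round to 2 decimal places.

The sequences differ at 9 of 20 sites (5, 7, 10, 11, 12, 14, 17, 19, 20), so p = 9/20 = 0.45.
d = −(3/4) ln(1 − 4p/3) = −0.75 ln(1 − 0.6) = −0.75 ln(0.4)
  = −0.75 × (-0.916291) = 0.687218 substitutions/site.
Under a molecular clock d = 2μt, so t = d/(2μ) = 0.687218 / (2 × 5.9 × 10^-9) = 58.24 million years.

58.24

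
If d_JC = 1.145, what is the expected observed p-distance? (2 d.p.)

0.59

p = (3/4)(1 − e^(−4d/3)) = 0.75 × (1 − e^(-1.526667)) = 0.75 × (1 − 0.217259) = 0.587056.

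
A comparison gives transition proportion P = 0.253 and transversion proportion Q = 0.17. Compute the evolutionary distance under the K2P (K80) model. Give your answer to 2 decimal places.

Under the Kimura two-parameter model, d = −½ ln(1 − 2P − Q) − ¼ ln(1 − 2Q).
1 − 2P − Q = 0.324, giving −½ ln(0.324) = 0.563506.
1 − 2Q = 0.66, giving −¼ ln(0.66) = 0.103879.
d = 0.563506 + 0.103879 = 0.667385.

0.67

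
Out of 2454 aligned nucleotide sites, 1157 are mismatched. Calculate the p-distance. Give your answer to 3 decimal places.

0.471

p = 1157/2454 = 0.471475… ≈ 0.471 (to 3 d.p.).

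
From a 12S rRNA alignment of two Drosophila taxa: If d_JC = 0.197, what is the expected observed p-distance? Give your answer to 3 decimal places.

0.173

p = (3/4)(1 − e^(−4d/3)) = 0.75 × (1 − e^(-0.262667)) = 0.75 × (1 − 0.768998) = 0.173252.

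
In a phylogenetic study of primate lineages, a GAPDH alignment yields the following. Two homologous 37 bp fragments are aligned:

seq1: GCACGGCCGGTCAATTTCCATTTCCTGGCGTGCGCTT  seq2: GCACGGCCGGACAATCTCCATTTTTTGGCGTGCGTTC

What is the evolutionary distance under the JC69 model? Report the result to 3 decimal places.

The sequences differ at 6 of 37 sites (11, 16, 24, 25, 35, 37), so p = 6/37 ≈ 0.162162.
d = −(3/4) ln(1 − 4p/3) = −0.75 ln(1 − 0.216216) = −0.75 ln(0.783784)
  = −0.75 × (-0.243622) = 0.182717 substitutions/site.

0.183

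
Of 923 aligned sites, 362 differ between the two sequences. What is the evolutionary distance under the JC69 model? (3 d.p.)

p = 362/923 ≈ 0.392199.
d = −(3/4) ln(1 − 4p/3) = −0.75 ln(1 − 0.522932) = −0.75 ln(0.477068)
  = −0.75 × (-0.740096) = 0.555072 substitutions/site.

0.555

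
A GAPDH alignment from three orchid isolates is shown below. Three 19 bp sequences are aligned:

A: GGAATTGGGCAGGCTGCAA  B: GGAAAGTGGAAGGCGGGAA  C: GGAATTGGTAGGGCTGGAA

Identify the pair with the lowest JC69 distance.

A–B: 6/19 differ, p = 0.316, d = 0.410.
A–C: 4/19 differ, p = 0.211, d = 0.247.
B–C: 6/19 differ, p = 0.316, d = 0.410.
The smallest distance is between A and C.

A and C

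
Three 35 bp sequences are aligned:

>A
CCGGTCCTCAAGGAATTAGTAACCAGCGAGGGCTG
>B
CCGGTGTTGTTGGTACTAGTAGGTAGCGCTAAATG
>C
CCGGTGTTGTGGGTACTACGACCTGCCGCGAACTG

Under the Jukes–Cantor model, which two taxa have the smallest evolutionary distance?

A–B: 15/35 differ, p = 0.429, d = 0.635.
A–C: 16/35 differ, p = 0.457, d = 0.705.
B–C: 9/35 differ, p = 0.257, d = 0.315.
The smallest distance is between B and C.

B and C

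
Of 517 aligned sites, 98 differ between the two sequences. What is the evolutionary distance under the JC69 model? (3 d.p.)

0.219

p = 98/517 ≈ 0.189555.
d = −(3/4) ln(1 − 4p/3) = −0.75 ln(1 − 0.25274) = −0.75 ln(0.74726)
  = −0.75 × (-0.291342) = 0.218507 substitutions/site.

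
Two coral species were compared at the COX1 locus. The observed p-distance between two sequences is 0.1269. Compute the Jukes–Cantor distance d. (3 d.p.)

d = −(3/4) ln(1 − 4p/3) = −0.75 ln(1 − 0.1692) = −0.75 ln(0.8308)
  = −0.75 × (-0.185366) = 0.139025 substitutions/site.

0.139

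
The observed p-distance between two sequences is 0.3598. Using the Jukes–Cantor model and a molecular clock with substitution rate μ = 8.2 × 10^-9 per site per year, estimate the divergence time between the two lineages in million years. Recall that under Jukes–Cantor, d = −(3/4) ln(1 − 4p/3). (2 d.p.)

29.88

d = −(3/4) ln(1 − 4p/3) = −0.75 ln(1 − 0.479733) = −0.75 ln(0.520267)
  = −0.75 × (-0.653413) = 0.490060 substitutions/site.
Under a molecular clock d = 2μt, so t = d/(2μ) = 0.490060 / (2 × 8.2 × 10^-9) = 29.88 million years.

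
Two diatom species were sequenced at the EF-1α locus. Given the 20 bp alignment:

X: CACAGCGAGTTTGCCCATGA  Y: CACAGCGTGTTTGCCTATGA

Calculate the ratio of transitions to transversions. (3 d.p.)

Transitions are A↔G and C↔T; transversions are all other mismatches.
Transitions: 1. Transversions: 1.
R = 1/1 = 1.000.

1.000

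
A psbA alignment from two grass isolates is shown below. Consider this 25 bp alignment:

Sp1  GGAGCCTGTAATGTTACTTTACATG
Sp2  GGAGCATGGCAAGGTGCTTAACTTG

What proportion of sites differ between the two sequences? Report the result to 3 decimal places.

The sequences differ at 8 of 25 positions (sites 6, 9, 10, 12, 14, 16, 20, 23).
p = 8/25 = 0.320.

0.320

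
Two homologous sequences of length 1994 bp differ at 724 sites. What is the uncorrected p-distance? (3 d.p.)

0.363

p = 724/1994 = 0.363089… ≈ 0.363 (to 3 d.p.).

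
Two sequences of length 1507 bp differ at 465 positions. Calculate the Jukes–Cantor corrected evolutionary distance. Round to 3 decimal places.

0.398

p = 465/1507 ≈ 0.30856.
d = −(3/4) ln(1 − 4p/3) = −0.75 ln(1 − 0.411413) = −0.75 ln(0.588587)
  = −0.75 × (-0.530031) = 0.397523 substitutions/site.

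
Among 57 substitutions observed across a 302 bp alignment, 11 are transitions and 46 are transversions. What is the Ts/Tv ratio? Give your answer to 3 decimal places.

R = 11/46 = 0.239130… ≈ 0.239 (to 3 d.p.).

0.239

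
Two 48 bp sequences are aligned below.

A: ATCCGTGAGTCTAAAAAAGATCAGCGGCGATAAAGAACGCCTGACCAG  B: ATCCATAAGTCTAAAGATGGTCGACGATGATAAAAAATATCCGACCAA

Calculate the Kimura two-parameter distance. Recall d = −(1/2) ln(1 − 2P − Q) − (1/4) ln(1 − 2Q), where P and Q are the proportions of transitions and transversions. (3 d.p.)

Of 48 sites, 14 differences are transitions and 1 are transversions, so P = 14/48 ≈ 0.291667 and Q = 1/48 ≈ 0.020833.
Under the Kimura two-parameter model, d = −½ ln(1 − 2P − Q) − ¼ ln(1 − 2Q).
1 − 2P − Q = 0.395833, giving −½ ln(0.395833) = 0.463381.
1 − 2Q = 0.958334, giving −¼ ln(0.958334) = 0.010640.
d = 0.463381 + 0.010640 = 0.474021.

0.474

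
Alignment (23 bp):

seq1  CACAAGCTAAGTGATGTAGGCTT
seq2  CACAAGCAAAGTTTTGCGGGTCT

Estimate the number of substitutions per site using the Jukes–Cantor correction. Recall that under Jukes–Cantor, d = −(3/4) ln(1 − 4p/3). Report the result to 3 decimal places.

The sequences differ at 7 of 23 sites (8, 13, 14, 17, 18, 21, 22), so p = 7/23 ≈ 0.304348.
d = −(3/4) ln(1 − 4p/3) = −0.75 ln(1 − 0.405797) = −0.75 ln(0.594203)
  = −0.75 × (-0.520534) = 0.390401 substitutions/site.

0.390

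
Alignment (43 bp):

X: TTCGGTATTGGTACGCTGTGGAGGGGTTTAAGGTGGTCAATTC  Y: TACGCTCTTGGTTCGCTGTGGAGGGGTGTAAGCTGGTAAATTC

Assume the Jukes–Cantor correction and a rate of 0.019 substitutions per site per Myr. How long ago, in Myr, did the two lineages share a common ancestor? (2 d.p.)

The sequences differ at 7 of 43 sites (2, 5, 7, 13, 28, 33, 38), so p = 7/43 ≈ 0.162791.
d = −(3/4) ln(1 − 4p/3) = −0.75 ln(1 − 0.217055) = −0.75 ln(0.782945)
  = −0.75 × (-0.244693) = 0.183520 substitutions/site.
Under a molecular clock d = 2μt, so t = d/(2μ) = 0.183520 / (2 × 0.019) = 4.83 Myr.

4.83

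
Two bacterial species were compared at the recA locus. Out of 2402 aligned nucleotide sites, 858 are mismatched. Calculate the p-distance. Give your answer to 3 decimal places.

p = 858/2402 = 0.357202… ≈ 0.357 (to 3 d.p.).

0.357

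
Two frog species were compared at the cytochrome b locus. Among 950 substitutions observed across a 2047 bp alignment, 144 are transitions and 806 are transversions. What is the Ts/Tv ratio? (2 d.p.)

0.18

R = 144/806 = 0.178660… ≈ 0.18 (to 2 d.p.).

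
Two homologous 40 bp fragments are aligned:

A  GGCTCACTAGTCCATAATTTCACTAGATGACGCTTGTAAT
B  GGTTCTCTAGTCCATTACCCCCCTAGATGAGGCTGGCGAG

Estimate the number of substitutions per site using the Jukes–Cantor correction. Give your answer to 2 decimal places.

The sequences differ at 12 of 40 sites, so p = 12/40 = 0.3.
d = −(3/4) ln(1 − 4p/3) = −0.75 ln(1 − 0.4) = −0.75 ln(0.6)
  = −0.75 × (-0.510826) = 0.383120 substitutions/site.

0.38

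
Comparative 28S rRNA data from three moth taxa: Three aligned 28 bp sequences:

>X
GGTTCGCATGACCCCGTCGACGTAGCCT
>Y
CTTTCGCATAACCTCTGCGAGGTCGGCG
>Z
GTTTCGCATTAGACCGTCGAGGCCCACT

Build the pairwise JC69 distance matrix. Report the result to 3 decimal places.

d(X,Y) = 0.485, d(X,Z) = 0.420, d(Y,Z) = 0.556

X–Y: 10/28 sites differ → p ≈ 0.357143, d = −0.75 ln(1 − 0.476191) = 0.484971 ≈ 0.485.
X–Z: 9/28 sites differ → p ≈ 0.321429, d = −0.75 ln(1 − 0.428572) = 0.419713 ≈ 0.420.
Y–Z: 11/28 sites differ → p ≈ 0.392857, d = −0.75 ln(1 − 0.523809) = 0.556452 ≈ 0.556.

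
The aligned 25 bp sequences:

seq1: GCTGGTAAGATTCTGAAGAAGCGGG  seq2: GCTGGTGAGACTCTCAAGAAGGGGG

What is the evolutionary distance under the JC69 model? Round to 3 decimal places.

The sequences differ at 4 of 25 sites (7, 11, 15, 22), so p = 4/25 = 0.16.
d = −(3/4) ln(1 − 4p/3) = −0.75 ln(1 − 0.213333) = −0.75 ln(0.786667)
  = −0.75 × (-0.239950) = 0.179963 substitutions/site.

0.180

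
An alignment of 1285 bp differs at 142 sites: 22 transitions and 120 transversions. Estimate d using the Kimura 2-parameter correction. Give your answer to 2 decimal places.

P = 22/1285 ≈ 0.017121 and Q = 120/1285 ≈ 0.093385.
Under the Kimura two-parameter model, d = −½ ln(1 − 2P − Q) − ¼ ln(1 − 2Q).
1 − 2P − Q = 0.872373, giving −½ ln(0.872373) = 0.068269.
1 − 2Q = 0.81323, giving −¼ ln(0.81323) = 0.051685.
d = 0.068269 + 0.051685 = 0.119954.

0.12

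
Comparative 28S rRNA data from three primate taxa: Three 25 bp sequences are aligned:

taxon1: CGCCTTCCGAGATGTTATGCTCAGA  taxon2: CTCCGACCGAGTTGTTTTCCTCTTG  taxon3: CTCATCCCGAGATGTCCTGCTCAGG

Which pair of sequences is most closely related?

taxon1 and taxon3

taxon1–taxon2: 9/25 differ, p = 0.360, d = 0.490.
taxon1–taxon3: 6/25 differ, p = 0.240, d = 0.289.
taxon2–taxon3: 9/25 differ, p = 0.360, d = 0.490.
The smallest distance is between taxon1 and taxon3.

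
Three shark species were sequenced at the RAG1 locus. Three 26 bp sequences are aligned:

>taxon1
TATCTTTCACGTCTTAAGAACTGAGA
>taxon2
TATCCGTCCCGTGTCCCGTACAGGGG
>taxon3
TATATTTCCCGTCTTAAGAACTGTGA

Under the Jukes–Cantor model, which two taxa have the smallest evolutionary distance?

taxon1 and taxon3

taxon1–taxon2: 11/26 differ, p = 0.423, d = 0.623.
taxon1–taxon3: 3/26 differ, p = 0.115, d = 0.125.
taxon2–taxon3: 11/26 differ, p = 0.423, d = 0.623.
The smallest distance is between taxon1 and taxon3.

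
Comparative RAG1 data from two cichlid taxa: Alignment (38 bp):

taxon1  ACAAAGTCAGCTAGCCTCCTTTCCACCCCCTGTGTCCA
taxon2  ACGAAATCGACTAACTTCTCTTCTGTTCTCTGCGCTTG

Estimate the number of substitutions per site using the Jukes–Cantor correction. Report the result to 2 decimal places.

0.75

The sequences differ at 18 of 38 sites, so p = 18/38 ≈ 0.473684.
d = −(3/4) ln(1 − 4p/3) = −0.75 ln(1 − 0.631579) = −0.75 ln(0.368421)
  = −0.75 × (-0.998529) = 0.748897 substitutions/site.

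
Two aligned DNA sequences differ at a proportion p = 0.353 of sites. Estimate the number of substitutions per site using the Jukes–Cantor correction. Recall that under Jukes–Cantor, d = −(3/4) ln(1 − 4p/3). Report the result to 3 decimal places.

0.477

d = −(3/4) ln(1 − 4p/3) = −0.75 ln(1 − 0.470667) = −0.75 ln(0.529333)
  = −0.75 × (-0.636138) = 0.477104 substitutions/site.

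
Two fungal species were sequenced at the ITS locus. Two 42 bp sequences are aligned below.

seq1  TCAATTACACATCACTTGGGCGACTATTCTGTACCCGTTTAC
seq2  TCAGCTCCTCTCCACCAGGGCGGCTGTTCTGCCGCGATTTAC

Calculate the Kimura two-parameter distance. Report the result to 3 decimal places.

Of 42 sites, 8 differences are transitions and 7 are transversions, so P = 8/42 ≈ 0.190476 and Q = 7/42 ≈ 0.166667.
Under the Kimura two-parameter model, d = −½ ln(1 − 2P − Q) − ¼ ln(1 − 2Q).
1 − 2P − Q = 0.452381, giving −½ ln(0.452381) = 0.396615.
1 − 2Q = 0.666666, giving −¼ ln(0.666666) = 0.101367.
d = 0.396615 + 0.101367 = 0.497982.

0.498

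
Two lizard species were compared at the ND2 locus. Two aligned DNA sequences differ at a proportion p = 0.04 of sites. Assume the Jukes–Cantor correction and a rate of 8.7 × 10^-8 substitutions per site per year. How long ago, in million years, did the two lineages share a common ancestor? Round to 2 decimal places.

d = −(3/4) ln(1 − 4p/3) = −0.75 ln(1 − 0.053333) = −0.75 ln(0.946667)
  = −0.75 × (-0.054808) = 0.041106 substitutions/site.
Under a molecular clock d = 2μt, so t = d/(2μ) = 0.041106 / (2 × 8.7 × 10^-8) = 0.24 million years.

0.24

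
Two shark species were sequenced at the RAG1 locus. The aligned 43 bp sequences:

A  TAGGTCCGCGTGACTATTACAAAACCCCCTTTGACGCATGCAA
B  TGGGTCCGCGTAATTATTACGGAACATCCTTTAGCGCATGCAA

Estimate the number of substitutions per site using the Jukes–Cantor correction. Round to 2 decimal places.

0.25

The sequences differ at 9 of 43 sites (2, 12, 14, 21, 22, 26, 27, 33, 34), so p = 9/43 ≈ 0.209302.
d = −(3/4) ln(1 − 4p/3) = −0.75 ln(1 − 0.279069) = −0.75 ln(0.720931)
  = −0.75 × (-0.327212) = 0.245409 substitutions/site.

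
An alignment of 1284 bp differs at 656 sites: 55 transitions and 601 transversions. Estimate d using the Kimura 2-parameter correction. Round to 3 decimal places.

1.091

P = 55/1284 ≈ 0.042835 and Q = 601/1284 ≈ 0.468069.
Under the Kimura two-parameter model, d = −½ ln(1 − 2P − Q) − ¼ ln(1 − 2Q).
1 − 2P − Q = 0.446261, giving −½ ln(0.446261) = 0.403426.
1 − 2Q = 0.063862, giving −¼ ln(0.063862) = 0.687758.
d = 0.403426 + 0.687758 = 1.091184.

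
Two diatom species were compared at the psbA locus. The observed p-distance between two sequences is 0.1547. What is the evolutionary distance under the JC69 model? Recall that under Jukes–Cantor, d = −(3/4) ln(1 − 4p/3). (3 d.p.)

d = −(3/4) ln(1 − 4p/3) = −0.75 ln(1 − 0.206267) = −0.75 ln(0.793733)
  = −0.75 × (-0.231008) = 0.173256 substitutions/site.

0.173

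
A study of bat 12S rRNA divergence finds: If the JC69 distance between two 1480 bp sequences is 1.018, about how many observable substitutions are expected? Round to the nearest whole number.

824

Invert JC69: p = (3/4)(1 − e^(−4d/3)) = 0.75 × (1 − e^(-1.357333)) = 0.75 × (1 − 0.257346) = 0.556991.
Expected differing sites = pL ≈ 0.556991 × 1480 = 824.34668 ≈ 824.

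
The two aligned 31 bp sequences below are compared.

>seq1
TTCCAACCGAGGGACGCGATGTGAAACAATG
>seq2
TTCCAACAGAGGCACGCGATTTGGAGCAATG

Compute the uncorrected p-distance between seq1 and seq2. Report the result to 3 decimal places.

0.161

The sequences differ at 5 of 31 positions (sites 8, 13, 21, 24, 26).
p = 5/31 = 0.161290… ≈ 0.161 (to 3 d.p.).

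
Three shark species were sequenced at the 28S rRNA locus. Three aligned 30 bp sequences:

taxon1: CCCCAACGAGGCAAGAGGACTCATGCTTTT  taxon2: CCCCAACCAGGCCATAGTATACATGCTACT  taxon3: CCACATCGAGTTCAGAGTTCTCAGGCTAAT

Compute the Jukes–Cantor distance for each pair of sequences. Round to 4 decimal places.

d(taxon1,taxon2) = 0.3295, d(taxon1,taxon3) = 0.4408, d(taxon2,taxon3) = 0.5034

taxon1–taxon2: 8/30 sites differ → p ≈ 0.266667, d = −0.75 ln(1 − 0.355556) = 0.329526 ≈ 0.3295.
taxon1–taxon3: 10/30 sites differ → p ≈ 0.333333, d = −0.75 ln(1 − 0.444444) = 0.440839 ≈ 0.4408.
taxon2–taxon3: 11/30 sites differ → p ≈ 0.366667, d = −0.75 ln(1 − 0.488889) = 0.503376 ≈ 0.5034.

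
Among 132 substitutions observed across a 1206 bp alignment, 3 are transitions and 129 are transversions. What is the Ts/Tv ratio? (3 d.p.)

R = 3/129 = 0.023255… ≈ 0.023 (to 3 d.p.).

0.023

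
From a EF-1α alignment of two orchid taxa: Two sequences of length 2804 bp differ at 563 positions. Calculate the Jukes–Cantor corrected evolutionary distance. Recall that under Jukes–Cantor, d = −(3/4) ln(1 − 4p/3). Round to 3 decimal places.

0.234

p = 563/2804 ≈ 0.200785.
d = −(3/4) ln(1 − 4p/3) = −0.75 ln(1 − 0.267713) = −0.75 ln(0.732287)
  = −0.75 × (-0.311583) = 0.233687 substitutions/site.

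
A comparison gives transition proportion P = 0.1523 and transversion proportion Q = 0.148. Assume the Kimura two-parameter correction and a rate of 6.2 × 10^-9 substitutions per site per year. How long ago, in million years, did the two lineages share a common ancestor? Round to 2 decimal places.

31.37

Under the Kimura two-parameter model, d = −½ ln(1 − 2P − Q) − ¼ ln(1 − 2Q).
1 − 2P − Q = 0.5474, giving −½ ln(0.5474) = 0.301288.
1 − 2Q = 0.704, giving −¼ ln(0.704) = 0.087744.
d = 0.301288 + 0.087744 = 0.389032.
Under a molecular clock d = 2μt, so t = d/(2μ) = 0.389032 / (2 × 6.2 × 10^-9) = 31.37 million years.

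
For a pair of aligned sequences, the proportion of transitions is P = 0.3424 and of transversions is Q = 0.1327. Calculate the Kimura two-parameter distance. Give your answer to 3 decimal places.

Under the Kimura two-parameter model, d = −½ ln(1 − 2P − Q) − ¼ ln(1 − 2Q).
1 − 2P − Q = 0.1825, giving −½ ln(0.1825) = 0.850503.
1 − 2Q = 0.7346, giving −¼ ln(0.7346) = 0.077107.
d = 0.850503 + 0.077107 = 0.927610.

0.928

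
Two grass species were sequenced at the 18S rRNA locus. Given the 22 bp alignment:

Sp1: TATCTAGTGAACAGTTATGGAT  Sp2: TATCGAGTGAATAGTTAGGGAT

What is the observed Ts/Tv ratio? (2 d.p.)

Transitions are A↔G and C↔T; transversions are all other mismatches.
Transitions: 1. Transversions: 2.
R = 1/2 = 0.50.

0.50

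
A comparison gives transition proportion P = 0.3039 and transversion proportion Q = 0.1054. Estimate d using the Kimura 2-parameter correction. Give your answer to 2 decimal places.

0.68

Under the Kimura two-parameter model, d = −½ ln(1 − 2P − Q) − ¼ ln(1 − 2Q).
1 − 2P − Q = 0.2868, giving −½ ln(0.2868) = 0.624485.
1 − 2Q = 0.7892, giving −¼ ln(0.7892) = 0.059184.
d = 0.624485 + 0.059184 = 0.683669.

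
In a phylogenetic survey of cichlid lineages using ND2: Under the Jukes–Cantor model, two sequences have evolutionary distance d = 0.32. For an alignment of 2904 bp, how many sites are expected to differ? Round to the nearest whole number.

756

Invert JC69: p = (3/4)(1 − e^(−4d/3)) = 0.75 × (1 − e^(-0.426667)) = 0.75 × (1 − 0.652681) = 0.260489.
Expected differing sites = pL ≈ 0.260489 × 2904 = 756.460056 ≈ 756.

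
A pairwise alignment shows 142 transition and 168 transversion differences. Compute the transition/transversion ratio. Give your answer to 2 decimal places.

R = 142/168 = 0.845238… ≈ 0.85 (to 2 d.p.).

0.85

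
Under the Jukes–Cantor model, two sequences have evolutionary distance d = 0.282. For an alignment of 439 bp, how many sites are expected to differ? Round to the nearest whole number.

Invert JC69: p = (3/4)(1 − e^(−4d/3)) = 0.75 × (1 − e^(-0.376)) = 0.75 × (1 − 0.686602) = 0.235049.
Expected differing sites = pL ≈ 0.235049 × 439 = 103.186511 ≈ 103.

103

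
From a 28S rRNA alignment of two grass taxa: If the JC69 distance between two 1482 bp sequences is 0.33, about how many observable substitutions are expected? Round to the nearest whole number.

Invert JC69: p = (3/4)(1 − e^(−4d/3)) = 0.75 × (1 − e^(-0.44)) = 0.75 × (1 − 0.644036) = 0.266973.
Expected differing sites = pL ≈ 0.266973 × 1482 = 395.653986 ≈ 396.

396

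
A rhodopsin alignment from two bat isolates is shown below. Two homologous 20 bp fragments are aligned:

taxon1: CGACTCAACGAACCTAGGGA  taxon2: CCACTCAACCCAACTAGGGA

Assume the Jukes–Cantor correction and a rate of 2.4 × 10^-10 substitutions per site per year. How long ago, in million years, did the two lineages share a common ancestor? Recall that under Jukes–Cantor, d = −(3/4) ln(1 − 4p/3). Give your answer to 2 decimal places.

The sequences differ at 4 of 20 sites (2, 10, 11, 13), so p = 4/20 = 0.2.
d = −(3/4) ln(1 − 4p/3) = −0.75 ln(1 − 0.266667) = −0.75 ln(0.733333)
  = −0.75 × (-0.310155) = 0.232616 substitutions/site.
Under a molecular clock d = 2μt, so t = d/(2μ) = 0.232616 / (2 × 2.4 × 10^-10) = 484.62 million years.

484.62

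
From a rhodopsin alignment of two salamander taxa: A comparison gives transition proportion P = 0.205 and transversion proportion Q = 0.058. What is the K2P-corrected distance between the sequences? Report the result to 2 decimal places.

Under the Kimura two-parameter model, d = −½ ln(1 − 2P − Q) − ¼ ln(1 − 2Q).
1 − 2P − Q = 0.532, giving −½ ln(0.532) = 0.315556.
1 − 2Q = 0.884, giving −¼ ln(0.884) = 0.030825.
d = 0.315556 + 0.030825 = 0.346381.

0.35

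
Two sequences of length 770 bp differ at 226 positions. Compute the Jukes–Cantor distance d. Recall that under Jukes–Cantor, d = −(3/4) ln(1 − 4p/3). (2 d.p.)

p = 226/770 ≈ 0.293506.
d = −(3/4) ln(1 − 4p/3) = −0.75 ln(1 − 0.391341) = −0.75 ln(0.608659)
  = −0.75 × (-0.496497) = 0.372373 substitutions/site.

0.37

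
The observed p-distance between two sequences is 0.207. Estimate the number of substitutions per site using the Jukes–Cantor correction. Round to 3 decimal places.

d = −(3/4) ln(1 − 4p/3) = −0.75 ln(1 − 0.276) = −0.75 ln(0.724)
  = −0.75 × (-0.322964) = 0.242223 substitutions/site.

0.242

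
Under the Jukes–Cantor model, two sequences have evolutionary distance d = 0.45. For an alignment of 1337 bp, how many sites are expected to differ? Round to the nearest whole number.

Invert JC69: p = (3/4)(1 − e^(−4d/3)) = 0.75 × (1 − e^(-0.6)) = 0.75 × (1 − 0.548812) = 0.338391.
Expected differing sites = pL ≈ 0.338391 × 1337 = 452.428767 ≈ 452.

452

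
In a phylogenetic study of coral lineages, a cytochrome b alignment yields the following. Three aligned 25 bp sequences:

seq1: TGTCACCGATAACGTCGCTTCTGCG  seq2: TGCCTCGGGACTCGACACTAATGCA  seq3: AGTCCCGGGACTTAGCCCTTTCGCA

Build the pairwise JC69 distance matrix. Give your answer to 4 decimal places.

d(seq1,seq2) = 0.7662, d(seq1,seq3) = 1.0298, d(seq2,seq3) = 0.5716

seq1–seq2: 12/25 sites differ → p = 0.48, d = −0.75 ln(1 − 0.64) = 0.766238 ≈ 0.7662.
seq1–seq3: 14/25 sites differ → p = 0.56, d = −0.75 ln(1 − 0.746667) = 1.029788 ≈ 1.0298.
seq2–seq3: 10/25 sites differ → p = 0.4, d = −0.75 ln(1 − 0.533333) = 0.571605 ≈ 0.5716.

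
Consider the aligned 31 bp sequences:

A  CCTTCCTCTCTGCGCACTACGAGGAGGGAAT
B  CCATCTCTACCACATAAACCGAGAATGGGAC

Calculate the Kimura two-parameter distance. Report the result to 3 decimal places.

Of 31 sites, 10 differences are transitions and 6 are transversions, so P = 10/31 ≈ 0.322581 and Q = 6/31 ≈ 0.193548.
Under the Kimura two-parameter model, d = −½ ln(1 − 2P − Q) − ¼ ln(1 − 2Q).
1 − 2P − Q = 0.16129, giving −½ ln(0.16129) = 0.912276.
1 − 2Q = 0.612904, giving −¼ ln(0.612904) = 0.122387.
d = 0.912276 + 0.122387 = 1.034663.

1.035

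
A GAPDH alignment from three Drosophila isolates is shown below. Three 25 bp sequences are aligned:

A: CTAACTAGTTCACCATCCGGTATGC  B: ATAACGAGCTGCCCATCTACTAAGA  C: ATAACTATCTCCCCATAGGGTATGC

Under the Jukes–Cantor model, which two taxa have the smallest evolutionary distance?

A–B: 10/25 differ, p = 0.400, d = 0.572.
A–C: 6/25 differ, p = 0.240, d = 0.289.
B–C: 9/25 differ, p = 0.360, d = 0.490.
The smallest distance is between A and C.

A and C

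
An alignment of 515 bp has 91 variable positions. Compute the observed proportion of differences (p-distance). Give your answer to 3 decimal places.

0.177

p = 91/515 = 0.176699… ≈ 0.177 (to 3 d.p.).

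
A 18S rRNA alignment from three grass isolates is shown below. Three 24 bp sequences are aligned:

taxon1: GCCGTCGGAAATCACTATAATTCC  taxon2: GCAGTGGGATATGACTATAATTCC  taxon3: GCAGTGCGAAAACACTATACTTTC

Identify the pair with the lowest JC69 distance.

taxon1–taxon2: 4/24 differ, p = 0.167, d = 0.188.
taxon1–taxon3: 6/24 differ, p = 0.250, d = 0.304.
taxon2–taxon3: 6/24 differ, p = 0.250, d = 0.304.
The smallest distance is between taxon1 and taxon2.

taxon1 and taxon2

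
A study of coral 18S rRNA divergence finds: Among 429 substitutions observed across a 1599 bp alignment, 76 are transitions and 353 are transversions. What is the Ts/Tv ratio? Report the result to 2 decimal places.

0.22

R = 76/353 = 0.215297… ≈ 0.22 (to 2 d.p.).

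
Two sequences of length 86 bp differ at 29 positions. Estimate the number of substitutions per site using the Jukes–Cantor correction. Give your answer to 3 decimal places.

0.448

p = 29/86 ≈ 0.337209.
d = −(3/4) ln(1 − 4p/3) = −0.75 ln(1 − 0.449612) = −0.75 ln(0.550388)
  = −0.75 × (-0.597132) = 0.447849 substitutions/site.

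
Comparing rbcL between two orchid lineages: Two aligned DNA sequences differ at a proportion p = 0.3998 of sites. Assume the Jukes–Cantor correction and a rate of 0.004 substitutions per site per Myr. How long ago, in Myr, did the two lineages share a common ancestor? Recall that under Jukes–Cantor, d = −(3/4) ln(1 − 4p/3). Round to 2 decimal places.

71.40

d = −(3/4) ln(1 − 4p/3) = −0.75 ln(1 − 0.533067) = −0.75 ln(0.466933)
  = −0.75 × (-0.761570) = 0.571178 substitutions/site.
Under a molecular clock d = 2μt, so t = d/(2μ) = 0.571178 / (2 × 0.004) = 71.40 Myr.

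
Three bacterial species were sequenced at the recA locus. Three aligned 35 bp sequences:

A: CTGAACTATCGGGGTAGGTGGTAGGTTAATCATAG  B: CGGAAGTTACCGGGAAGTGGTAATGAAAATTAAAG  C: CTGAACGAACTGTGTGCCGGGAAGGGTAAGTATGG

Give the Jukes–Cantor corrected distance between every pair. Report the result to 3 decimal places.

A–B: 15/35 sites differ → p ≈ 0.428571, d = −0.75 ln(1 − 0.571428) = 0.635472 ≈ 0.635.
A–C: 13/35 sites differ → p ≈ 0.371429, d = −0.75 ln(1 − 0.495239) = 0.512753 ≈ 0.513.
B–C: 17/35 sites differ → p ≈ 0.485714, d = −0.75 ln(1 − 0.647619) = 0.782282 ≈ 0.782.

d(A,B) = 0.635, d(A,C) = 0.513, d(B,C) = 0.782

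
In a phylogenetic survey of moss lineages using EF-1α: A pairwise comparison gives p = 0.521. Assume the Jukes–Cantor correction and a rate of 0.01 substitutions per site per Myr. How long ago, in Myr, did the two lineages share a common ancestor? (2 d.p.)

44.49

d = −(3/4) ln(1 − 4p/3) = −0.75 ln(1 − 0.694667) = −0.75 ln(0.305333)
  = −0.75 × (-1.186352) = 0.889764 substitutions/site.
Under a molecular clock d = 2μt, so t = d/(2μ) = 0.889764 / (2 × 0.01) = 44.49 Myr.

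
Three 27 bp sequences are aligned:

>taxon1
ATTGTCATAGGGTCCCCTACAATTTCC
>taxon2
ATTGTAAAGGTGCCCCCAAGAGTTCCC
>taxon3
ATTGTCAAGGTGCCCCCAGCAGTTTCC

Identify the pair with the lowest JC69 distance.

taxon1–taxon2: 9/27 differ, p = 0.333, d = 0.441.
taxon1–taxon3: 7/27 differ, p = 0.259, d = 0.318.
taxon2–taxon3: 4/27 differ, p = 0.148, d = 0.165.
The smallest distance is between taxon2 and taxon3.

taxon2 and taxon3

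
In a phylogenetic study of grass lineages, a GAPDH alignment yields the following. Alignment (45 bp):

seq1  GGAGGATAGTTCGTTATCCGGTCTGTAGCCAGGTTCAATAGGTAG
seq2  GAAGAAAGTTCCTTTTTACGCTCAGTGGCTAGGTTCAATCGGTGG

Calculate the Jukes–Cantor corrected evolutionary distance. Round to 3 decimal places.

The sequences differ at 15 of 45 sites, so p = 15/45 ≈ 0.333333.
d = −(3/4) ln(1 − 4p/3) = −0.75 ln(1 − 0.444444) = −0.75 ln(0.555556)
  = −0.75 × (-0.587786) = 0.440840 substitutions/site.

0.441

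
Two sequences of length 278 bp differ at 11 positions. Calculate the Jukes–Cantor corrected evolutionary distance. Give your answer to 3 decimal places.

0.041

p = 11/278 ≈ 0.039568.
d = −(3/4) ln(1 − 4p/3) = −0.75 ln(1 − 0.052757) = −0.75 ln(0.947243)
  = −0.75 × (-0.054200) = 0.040650 substitutions/site.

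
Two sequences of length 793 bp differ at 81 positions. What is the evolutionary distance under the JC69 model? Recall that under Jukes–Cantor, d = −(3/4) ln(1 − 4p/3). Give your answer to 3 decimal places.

0.110

p = 81/793 ≈ 0.102144.
d = −(3/4) ln(1 − 4p/3) = −0.75 ln(1 − 0.136192) = −0.75 ln(0.863808)
  = −0.75 × (-0.146405) = 0.109804 substitutions/site.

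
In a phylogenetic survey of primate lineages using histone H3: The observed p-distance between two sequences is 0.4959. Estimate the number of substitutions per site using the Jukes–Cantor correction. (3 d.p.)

0.812

d = −(3/4) ln(1 − 4p/3) = −0.75 ln(1 − 0.6612) = −0.75 ln(0.3388)
  = −0.75 × (-1.082345) = 0.811759 substitutions/site.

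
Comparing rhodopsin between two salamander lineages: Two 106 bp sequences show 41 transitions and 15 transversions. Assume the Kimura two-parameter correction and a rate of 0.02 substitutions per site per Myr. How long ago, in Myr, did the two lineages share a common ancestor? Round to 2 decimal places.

32.91

P = 41/106 ≈ 0.386792 and Q = 15/106 ≈ 0.141509.
Under the Kimura two-parameter model, d = −½ ln(1 − 2P − Q) − ¼ ln(1 − 2Q).
1 − 2P − Q = 0.084907, giving −½ ln(0.084907) = 1.233099.
1 − 2Q = 0.716982, giving −¼ ln(0.716982) = 0.083176.
d = 1.233099 + 0.083176 = 1.316275.
Under a molecular clock d = 2μt, so t = d/(2μ) = 1.316275 / (2 × 0.02) = 32.91 Myr.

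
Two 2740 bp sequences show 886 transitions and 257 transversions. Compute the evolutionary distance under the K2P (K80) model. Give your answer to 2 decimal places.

P = 886/2740 ≈ 0.323358 and Q = 257/2740 ≈ 0.093796.
Under the Kimura two-parameter model, d = −½ ln(1 − 2P − Q) − ¼ ln(1 − 2Q).
1 − 2P − Q = 0.259488, giving −½ ln(0.259488) = 0.674522.
1 − 2Q = 0.812408, giving −¼ ln(0.812408) = 0.051938.
d = 0.674522 + 0.051938 = 0.726460.

0.73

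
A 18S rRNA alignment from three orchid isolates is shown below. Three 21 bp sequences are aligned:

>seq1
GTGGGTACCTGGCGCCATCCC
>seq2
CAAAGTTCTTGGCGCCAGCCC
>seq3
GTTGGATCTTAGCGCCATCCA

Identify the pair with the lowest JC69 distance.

seq1 and seq3

seq1–seq2: 7/21 differ, p = 0.333, d = 0.441.
seq1–seq3: 6/21 differ, p = 0.286, d = 0.360.
seq2–seq3: 8/21 differ, p = 0.381, d = 0.532.
The smallest distance is between seq1 and seq3.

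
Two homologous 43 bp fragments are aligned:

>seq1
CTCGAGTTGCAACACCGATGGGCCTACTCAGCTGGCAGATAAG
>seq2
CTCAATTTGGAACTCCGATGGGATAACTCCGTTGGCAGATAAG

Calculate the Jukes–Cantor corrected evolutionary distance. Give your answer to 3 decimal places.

The sequences differ at 9 of 43 sites (4, 6, 10, 14, 23, 24, 25, 30, 32), so p = 9/43 ≈ 0.209302.
d = −(3/4) ln(1 − 4p/3) = −0.75 ln(1 − 0.279069) = −0.75 ln(0.720931)
  = −0.75 × (-0.327212) = 0.245409 substitutions/site.

0.245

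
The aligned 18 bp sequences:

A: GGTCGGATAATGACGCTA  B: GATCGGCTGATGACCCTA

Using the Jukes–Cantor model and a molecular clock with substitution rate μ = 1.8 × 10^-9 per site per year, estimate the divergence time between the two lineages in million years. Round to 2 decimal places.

The sequences differ at 4 of 18 sites (2, 7, 9, 15), so p = 4/18 ≈ 0.222222.
d = −(3/4) ln(1 − 4p/3) = −0.75 ln(1 − 0.296296) = −0.75 ln(0.703704)
  = −0.75 × (-0.351397) = 0.263548 substitutions/site.
Under a molecular clock d = 2μt, so t = d/(2μ) = 0.263548 / (2 × 1.8 × 10^-9) = 73.21 million years.

73.21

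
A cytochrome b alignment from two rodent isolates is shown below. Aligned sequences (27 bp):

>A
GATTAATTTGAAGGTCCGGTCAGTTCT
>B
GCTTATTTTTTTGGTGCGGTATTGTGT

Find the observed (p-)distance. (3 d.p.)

The sequences differ at 11 of 27 positions.
p = 11/27 = 0.407407… ≈ 0.407 (to 3 d.p.).

0.407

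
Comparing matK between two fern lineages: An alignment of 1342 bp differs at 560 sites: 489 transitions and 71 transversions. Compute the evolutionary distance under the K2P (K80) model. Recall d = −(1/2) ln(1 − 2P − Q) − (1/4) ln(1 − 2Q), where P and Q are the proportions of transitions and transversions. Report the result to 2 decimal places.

0.79

P = 489/1342 ≈ 0.364382 and Q = 71/1342 ≈ 0.052906.
Under the Kimura two-parameter model, d = −½ ln(1 − 2P − Q) − ¼ ln(1 − 2Q).
1 − 2P − Q = 0.21833, giving −½ ln(0.21833) = 0.760874.
1 − 2Q = 0.894188, giving −¼ ln(0.894188) = 0.027960.
d = 0.760874 + 0.027960 = 0.788834.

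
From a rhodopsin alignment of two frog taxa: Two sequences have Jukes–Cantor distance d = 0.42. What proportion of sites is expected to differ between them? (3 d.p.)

p = (3/4)(1 − e^(−4d/3)) = 0.75 × (1 − e^(-0.56)) = 0.75 × (1 − 0.571209) = 0.321593.

0.322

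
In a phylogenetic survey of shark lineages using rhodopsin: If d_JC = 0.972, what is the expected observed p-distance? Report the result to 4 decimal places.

p = (3/4)(1 − e^(−4d/3)) = 0.75 × (1 − e^(-1.296)) = 0.75 × (1 − 0.273624) = 0.544782.

0.5448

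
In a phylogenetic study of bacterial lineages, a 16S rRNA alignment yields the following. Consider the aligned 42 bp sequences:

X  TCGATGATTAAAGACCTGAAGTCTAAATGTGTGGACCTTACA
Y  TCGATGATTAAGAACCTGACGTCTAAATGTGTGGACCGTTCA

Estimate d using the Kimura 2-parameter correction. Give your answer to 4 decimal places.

0.1297

Of 42 sites, 2 differences are transitions and 3 are transversions, so P = 2/42 ≈ 0.047619 and Q = 3/42 ≈ 0.071429.
Under the Kimura two-parameter model, d = −½ ln(1 − 2P − Q) − ¼ ln(1 − 2Q).
1 − 2P − Q = 0.833333, giving −½ ln(0.833333) = 0.091161.
1 − 2Q = 0.857142, giving −¼ ln(0.857142) = 0.038538.
d = 0.091161 + 0.038538 = 0.129699.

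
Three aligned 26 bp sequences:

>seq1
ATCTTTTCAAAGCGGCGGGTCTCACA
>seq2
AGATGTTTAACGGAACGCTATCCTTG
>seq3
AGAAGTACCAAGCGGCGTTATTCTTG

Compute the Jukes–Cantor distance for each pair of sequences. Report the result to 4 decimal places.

d(seq1,seq2) = 1.2882, d(seq1,seq3) = 0.8240, d(seq2,seq3) = 0.5393

seq1–seq2: 16/26 sites differ → p ≈ 0.615385, d = −0.75 ln(1 − 0.820513) = 1.288239 ≈ 1.2882.
seq1–seq3: 13/26 sites differ → p = 0.5, d = −0.75 ln(1 − 0.666667) = 0.823960 ≈ 0.8240.
seq2–seq3: 10/26 sites differ → p ≈ 0.384615, d = −0.75 ln(1 − 0.51282) = 0.539341 ≈ 0.5393.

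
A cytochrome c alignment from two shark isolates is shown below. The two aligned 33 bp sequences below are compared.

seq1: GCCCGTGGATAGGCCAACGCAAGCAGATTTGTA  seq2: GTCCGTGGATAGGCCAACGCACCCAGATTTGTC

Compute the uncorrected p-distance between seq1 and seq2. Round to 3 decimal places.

The sequences differ at 4 of 33 positions (sites 2, 22, 23, 33).
p = 4/33 = 0.121212… ≈ 0.121 (to 3 d.p.).

0.121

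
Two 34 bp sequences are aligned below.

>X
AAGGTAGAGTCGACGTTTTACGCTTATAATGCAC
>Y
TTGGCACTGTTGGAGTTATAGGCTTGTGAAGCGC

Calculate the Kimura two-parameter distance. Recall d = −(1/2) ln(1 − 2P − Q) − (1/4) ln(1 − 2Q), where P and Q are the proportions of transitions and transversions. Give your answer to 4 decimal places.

Of 34 sites, 6 differences are transitions and 8 are transversions, so P = 6/34 ≈ 0.176471 and Q = 8/34 ≈ 0.235294.
Under the Kimura two-parameter model, d = −½ ln(1 − 2P − Q) − ¼ ln(1 − 2Q).
1 − 2P − Q = 0.411764, giving −½ ln(0.411764) = 0.443652.
1 − 2Q = 0.529412, giving −¼ ln(0.529412) = 0.158997.
d = 0.443652 + 0.158997 = 0.602649.

0.6026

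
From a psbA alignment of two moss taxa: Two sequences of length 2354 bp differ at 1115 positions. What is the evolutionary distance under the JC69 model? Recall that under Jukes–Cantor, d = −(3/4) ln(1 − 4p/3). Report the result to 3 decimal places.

p = 1115/2354 ≈ 0.473662.
d = −(3/4) ln(1 − 4p/3) = −0.75 ln(1 − 0.631549) = −0.75 ln(0.368451)
  = −0.75 × (-0.998448) = 0.748836 substitutions/site.

0.749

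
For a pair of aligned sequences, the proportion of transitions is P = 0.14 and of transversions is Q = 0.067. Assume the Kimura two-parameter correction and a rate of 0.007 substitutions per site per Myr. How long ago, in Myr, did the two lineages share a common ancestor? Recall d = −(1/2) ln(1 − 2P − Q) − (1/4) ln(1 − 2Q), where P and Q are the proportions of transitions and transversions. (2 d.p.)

17.79

Under the Kimura two-parameter model, d = −½ ln(1 − 2P − Q) − ¼ ln(1 − 2Q).
1 − 2P − Q = 0.653, giving −½ ln(0.653) = 0.213089.
1 − 2Q = 0.866, giving −¼ ln(0.866) = 0.035968.
d = 0.213089 + 0.035968 = 0.249057.
Under a molecular clock d = 2μt, so t = d/(2μ) = 0.249057 / (2 × 0.007) = 17.79 Myr.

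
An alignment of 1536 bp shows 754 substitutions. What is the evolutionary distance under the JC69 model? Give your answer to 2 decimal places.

p = 754/1536 ≈ 0.490885.
d = −(3/4) ln(1 − 4p/3) = −0.75 ln(1 − 0.654513) = −0.75 ln(0.345487)
  = −0.75 × (-1.062800) = 0.797100 substitutions/site.

0.80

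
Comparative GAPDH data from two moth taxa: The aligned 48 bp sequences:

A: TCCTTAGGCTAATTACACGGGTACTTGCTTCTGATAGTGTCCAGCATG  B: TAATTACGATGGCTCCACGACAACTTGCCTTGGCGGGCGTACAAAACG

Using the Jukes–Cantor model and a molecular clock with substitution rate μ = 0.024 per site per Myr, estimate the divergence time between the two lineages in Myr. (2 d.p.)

The sequences differ at 22 of 48 sites, so p = 22/48 ≈ 0.458333.
d = −(3/4) ln(1 − 4p/3) = −0.75 ln(1 − 0.611111) = −0.75 ln(0.388889)
  = −0.75 × (-0.944461) = 0.708346 substitutions/site.
Under a molecular clock d = 2μt, so t = d/(2μ) = 0.708346 / (2 × 0.024) = 14.76 Myr.

14.76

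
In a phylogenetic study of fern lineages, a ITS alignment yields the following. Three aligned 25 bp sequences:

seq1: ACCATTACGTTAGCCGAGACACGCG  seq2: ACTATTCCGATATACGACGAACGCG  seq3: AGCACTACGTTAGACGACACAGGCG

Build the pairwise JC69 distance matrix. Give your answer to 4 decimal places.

seq1–seq2: 8/25 sites differ → p = 0.32, d = −0.75 ln(1 − 0.426667) = 0.417216 ≈ 0.4172.
seq1–seq3: 5/25 sites differ → p = 0.2, d = −0.75 ln(1 − 0.266667) = 0.232617 ≈ 0.2326.
seq2–seq3: 9/25 sites differ → p = 0.36, d = −0.75 ln(1 − 0.48) = 0.490445 ≈ 0.4904.

d(seq1,seq2) = 0.4172, d(seq1,seq3) = 0.2326, d(seq2,seq3) = 0.4904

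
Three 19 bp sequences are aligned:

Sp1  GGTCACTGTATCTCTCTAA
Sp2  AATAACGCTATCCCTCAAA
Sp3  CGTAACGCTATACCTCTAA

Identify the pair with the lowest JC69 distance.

Sp1–Sp2: 7/19 differ, p = 0.368, d = 0.507.
Sp1–Sp3: 6/19 differ, p = 0.316, d = 0.410.
Sp2–Sp3: 4/19 differ, p = 0.211, d = 0.247.
The smallest distance is between Sp2 and Sp3.

Sp2 and Sp3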